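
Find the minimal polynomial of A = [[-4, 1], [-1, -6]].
The characteristic polynomial factors as (x + 5)^2. The minimal polynomial is ∏(x - λ)^{k_λ} where k_λ is the size of the largest Jordan block at λ.

For λ = -5: rank(A + 5I) = 1, and the largest Jordan block has size 2 (the smallest k with rank((A + 5I)^k) = rank((A + 5I)^(k+1))).

So m_A(x) = (x + 5)^2.

m_A(x) = (x + 5)^2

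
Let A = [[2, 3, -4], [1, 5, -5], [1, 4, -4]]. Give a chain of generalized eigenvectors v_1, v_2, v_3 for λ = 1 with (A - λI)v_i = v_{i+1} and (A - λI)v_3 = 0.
v_1 = [[0, -4, -3]]^T, v_2 = [[0, -1, -1]]^T, v_3 = [[1, 1, 1]]^T

We seek v_1 ∈ ker((A - I)^3) \ ker((A - I)^2), then set v_{i+1} = (A - I) v_i.

One such chain is v_1 = [[0, -4, -3]]^T, v_2 = [[0, -1, -1]]^T, v_3 = [[1, 1, 1]]^T. Check: (A - I) v_3 = [[0, 0, 0]]^T = 0.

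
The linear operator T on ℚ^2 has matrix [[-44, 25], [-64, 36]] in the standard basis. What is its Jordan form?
The characteristic polynomial is det(xI - A) = (x + 4)^2, so the eigenvalues are -4 (algebraic multiplicity 2).

For λ = -4: rank(A + 4I) = 1, rank((A + 4I)^2) = 0. The eigenspace has dimension 2 - 1 = 1, so there is 1 Jordan block; the rank sequence gives block sizes [2].

Assembling the blocks gives the Jordan form J above.

J = [[-4, 1], [0, -4]]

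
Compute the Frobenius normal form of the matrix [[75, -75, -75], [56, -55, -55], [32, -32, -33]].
The invariant factors of A (the non-unit diagonal entries of the Smith normal form of xI - A over ℚ[x]) are (x + 3)(x + 5)^2, each dividing the next. The characteristic polynomial is their product, (x + 3)(x + 5)^2.

The rational canonical form is the block-diagonal matrix of companion matrices C(f_i):
R = [[0, 0, -75], [1, 0, -55], [0, 1, -13]].

R = [[0, 0, -75], [1, 0, -55], [0, 1, -13]]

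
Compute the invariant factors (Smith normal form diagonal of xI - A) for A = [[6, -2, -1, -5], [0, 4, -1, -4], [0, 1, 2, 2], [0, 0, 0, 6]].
(x - 6)^2(x - 3)^2

The Jordan structure of A has elementary divisors (x - 3)^2, (x - 6)^2. Arranging the block sizes at each eigenvalue in decreasing order and taking row products gives the invariant factors.

Invariant factors (smallest first, each dividing the next): (x - 6)^2(x - 3)^2.

Check: the last factor (x - 6)^2(x - 3)^2 is the minimal polynomial, and the product (x - 6)^2(x - 3)^2 is the characteristic polynomial.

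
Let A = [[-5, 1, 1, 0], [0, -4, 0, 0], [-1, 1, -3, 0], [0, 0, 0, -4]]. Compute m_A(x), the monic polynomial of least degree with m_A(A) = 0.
m_A(x) = (x + 4)^2

The characteristic polynomial factors as (x + 4)^4. The minimal polynomial is ∏(x - λ)^{k_λ} where k_λ is the size of the largest Jordan block at λ.

For λ = -4: rank(A + 4I) = 1, and the largest Jordan block has size 2 (the smallest k with rank((A + 4I)^k) = rank((A + 4I)^(k+1))).

So m_A(x) = (x + 4)^2.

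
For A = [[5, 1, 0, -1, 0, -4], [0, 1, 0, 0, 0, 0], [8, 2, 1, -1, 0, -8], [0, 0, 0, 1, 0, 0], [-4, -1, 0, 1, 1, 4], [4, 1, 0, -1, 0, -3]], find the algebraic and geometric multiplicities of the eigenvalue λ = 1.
algebraic multiplicity 6, geometric multiplicity 4

The characteristic polynomial is (x - 1)^6, so the factor x - 1 appears with exponent 6: the algebraic multiplicity is 6.

rank(A - I) = 2, so the eigenspace has dimension 6 - 2 = 4: the geometric multiplicity is 4.

Since 4 < 6, A is not diagonalizable.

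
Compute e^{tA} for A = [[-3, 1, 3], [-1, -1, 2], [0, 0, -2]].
e^{tA} = [[(1 - t)*e^{-2*t}, t*e^{-2*t}, t*(6 - t)*e^{-2*t}/2], [-t*e^{-2*t}, (t + 1)*e^{-2*t}, t*(4 - t)*e^{-2*t}/2], [0, 0, e^{-2*t}]]

A has Jordan form J = [[-2, 1, 0], [0, -2, 1], [0, 0, -2]] with A = PJP^{-1}, so e^{tA} = P e^{tJ} P^{-1}.

For a Jordan block J_k(λ), e^{tJ_k(λ)} = e^{λt} · (I + tN + t^2 N^2/2! + ... + t^{k-1} N^{k-1}/(k-1)!) where N is the nilpotent superdiagonal part.

Assembling the blocks and conjugating back gives the entries of e^{tA} as shown above.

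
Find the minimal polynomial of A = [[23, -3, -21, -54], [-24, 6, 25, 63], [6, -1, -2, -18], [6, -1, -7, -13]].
The characteristic polynomial factors as (x - 5)^2(x - 2)^2. The minimal polynomial is ∏(x - λ)^{k_λ} where k_λ is the size of the largest Jordan block at λ.

For λ = 2: rank(A - 2I) = 3, and the largest Jordan block has size 2 (the smallest k with rank((A - 2I)^k) = rank((A - 2I)^(k+1))).
For λ = 5: rank(A - 5I) = 2, and the largest Jordan block has size 1 (the smallest k with rank((A - 5I)^k) = rank((A - 5I)^(k+1))).

So m_A(x) = (x - 5)(x - 2)^2.

m_A(x) = (x - 5)(x - 2)^2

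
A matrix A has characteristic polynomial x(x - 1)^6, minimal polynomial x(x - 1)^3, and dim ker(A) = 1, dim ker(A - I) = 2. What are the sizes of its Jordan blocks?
Jordan blocks: (0, 1), (1, 3), (1, 3)

λ = 0: algebraic multiplicity 1 (exponent in χ_A), largest block size 1 (exponent in m_A), 1 block (geometric multiplicity). This forces block sizes [1].
λ = 1: algebraic multiplicity 6 (exponent in χ_A), largest block size 3 (exponent in m_A), 2 blocks (geometric multiplicity). These force block sizes [3, 3].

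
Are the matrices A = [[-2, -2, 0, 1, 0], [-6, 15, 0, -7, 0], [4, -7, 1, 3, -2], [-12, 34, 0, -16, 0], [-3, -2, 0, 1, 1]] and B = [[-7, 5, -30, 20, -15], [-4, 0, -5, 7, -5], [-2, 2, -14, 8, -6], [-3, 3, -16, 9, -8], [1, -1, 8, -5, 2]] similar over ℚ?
trace(A) = -1 but trace(B) = -10. The trace is a similarity invariant, so A and B are not similar.

No.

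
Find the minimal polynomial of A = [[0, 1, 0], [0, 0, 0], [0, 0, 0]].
m_A(x) = x^2

The characteristic polynomial factors as x^3. The minimal polynomial is ∏(x - λ)^{k_λ} where k_λ is the size of the largest Jordan block at λ.

For λ = 0: rank(A) = 1, and the largest Jordan block has size 2 (the smallest k with rank(A^k) = rank(A^(k+1))).

So m_A(x) = x^2.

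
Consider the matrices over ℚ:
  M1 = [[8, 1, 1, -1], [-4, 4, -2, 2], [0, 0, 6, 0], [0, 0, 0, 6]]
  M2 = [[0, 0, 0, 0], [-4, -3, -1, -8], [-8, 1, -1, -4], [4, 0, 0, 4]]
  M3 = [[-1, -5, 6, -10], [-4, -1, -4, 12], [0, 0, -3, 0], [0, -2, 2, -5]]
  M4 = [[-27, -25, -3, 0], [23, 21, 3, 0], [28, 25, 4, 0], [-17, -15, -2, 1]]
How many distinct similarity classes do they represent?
Characteristic polynomials: χ_{M1} = (x - 6)^4, χ_{M2} = x(x - 4)(x + 2)^2, χ_{M3} = (x + 1)(x + 3)^3, χ_{M4} = (x - 1)^3(x + 4).

{M1}: invariant factors x - 6, x - 6, (x - 6)^2.

{M2}: invariant factors x(x - 4)(x + 2)^2.

{M3}: invariant factors x + 3, (x + 1)(x + 3)^2.

{M4}: invariant factors x - 1, (x - 1)^2(x + 4).

Matrices are similar if and only if their invariant-factor lists agree; the partition into similarity classes is {M1}, {M2}, {M3}, {M4}.

4 classes: {M1}, {M2}, {M3}, {M4}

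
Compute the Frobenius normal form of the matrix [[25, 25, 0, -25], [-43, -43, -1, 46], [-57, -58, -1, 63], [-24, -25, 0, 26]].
R = [[0, 0, 0, -25], [1, 0, 0, 35], [0, 1, 0, -16], [0, 0, 1, 7]]

The invariant factors of A (the non-unit diagonal entries of the Smith normal form of xI - A over ℚ[x]) are (x - 5)(x - 1)(x^2 - x + 5), each dividing the next. The characteristic polynomial is their product, (x - 5)(x - 1)(x^2 - x + 5).

The rational canonical form is the block-diagonal matrix of companion matrices C(f_i):
R = [[0, 0, 0, -25], [1, 0, 0, 35], [0, 1, 0, -16], [0, 0, 1, 7]].

Note the characteristic polynomial does not split into linear factors over ℚ, so A has no Jordan form over ℚ; the rational canonical form exists over any field.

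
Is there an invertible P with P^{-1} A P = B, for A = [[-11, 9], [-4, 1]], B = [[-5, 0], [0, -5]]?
No.

Both have characteristic polynomial (x + 5)^2, but the minimal polynomial of A is (x + 5)^2 while the minimal polynomial of B is x + 5. The minimal polynomial is a similarity invariant, so A and B are not similar.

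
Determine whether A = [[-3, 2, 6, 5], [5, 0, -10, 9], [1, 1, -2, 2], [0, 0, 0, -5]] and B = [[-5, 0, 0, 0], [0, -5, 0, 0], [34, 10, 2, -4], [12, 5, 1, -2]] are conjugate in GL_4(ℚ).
No.

Both have characteristic polynomial x^2(x + 5)^2, but the minimal polynomial of A is x^2(x + 5)^2 while the minimal polynomial of B is x^2(x + 5). The minimal polynomial is a similarity invariant, so A and B are not similar.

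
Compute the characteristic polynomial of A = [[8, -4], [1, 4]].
xI - A = [[x - 8, 4], [-1, x - 4]].

Expanding det(xI - A) along the first row:
det(xI - A) = + (x - 8)·det([[x - 4]]) - (4)·det([[-1]]).

Evaluating gives χ_A(x) = x^2 - 12x + 36 = (x - 6)^2.

χ_A(x) = (x - 6)^2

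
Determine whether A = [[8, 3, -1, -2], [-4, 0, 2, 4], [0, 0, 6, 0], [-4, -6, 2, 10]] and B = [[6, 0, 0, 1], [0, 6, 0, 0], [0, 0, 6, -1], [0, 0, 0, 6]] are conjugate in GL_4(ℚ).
Yes.

Two matrices over a field are similar if and only if they have the same invariant factors.

Both A and B have characteristic polynomial (x - 6)^4 and minimal polynomial (x - 6)^2. Computing further, both have invariant factors x - 6, x - 6, (x - 6)^2. Hence A and B are similar.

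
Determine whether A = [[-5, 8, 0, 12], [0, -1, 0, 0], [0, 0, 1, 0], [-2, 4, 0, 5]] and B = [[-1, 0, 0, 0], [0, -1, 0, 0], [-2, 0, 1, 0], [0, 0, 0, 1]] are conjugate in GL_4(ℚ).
Two matrices over a field are similar if and only if they have the same invariant factors.

Both A and B have characteristic polynomial (x - 1)^2(x + 1)^2 and minimal polynomial (x - 1)(x + 1). Computing further, both have invariant factors (x - 1)(x + 1), (x - 1)(x + 1). Hence A and B are similar.

Yes.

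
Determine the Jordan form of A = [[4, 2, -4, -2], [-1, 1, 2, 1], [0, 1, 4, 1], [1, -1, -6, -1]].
J = [[2, 1, 0, 0], [0, 2, 0, 0], [0, 0, 2, 1], [0, 0, 0, 2]]

The characteristic polynomial is det(xI - A) = (x - 2)^4, so the eigenvalues are 2 (algebraic multiplicity 4).

For λ = 2: rank(A - 2I) = 2, rank((A - 2I)^2) = 0. The eigenspace has dimension 4 - 2 = 2, so there are 2 Jordan blocks; the rank sequence gives block sizes [2, 2].

Assembling the blocks gives the Jordan form J above.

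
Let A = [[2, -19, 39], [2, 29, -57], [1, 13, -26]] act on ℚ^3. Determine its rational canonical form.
The invariant factors of A (the non-unit diagonal entries of the Smith normal form of xI - A over ℚ[x]) are (x - 4)^2(x + 3), each dividing the next. The characteristic polynomial is their product, (x - 4)^2(x + 3).

The rational canonical form is the block-diagonal matrix of companion matrices C(f_i):
R = [[0, 0, -48], [1, 0, 8], [0, 1, 5]].

R = [[0, 0, -48], [1, 0, 8], [0, 1, 5]]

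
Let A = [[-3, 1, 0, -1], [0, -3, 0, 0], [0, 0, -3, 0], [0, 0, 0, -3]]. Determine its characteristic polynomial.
χ_A(x) = (x + 3)^4

xI - A = [[x + 3, -1, 0, 1], [0, x + 3, 0, 0], [0, 0, x + 3, 0], [0, 0, 0, x + 3]].

Expanding det(xI - A) along the first row:
det(xI - A) = + (x + 3)·det([[x + 3, 0, 0], [0, x + 3, 0], [0, 0, x + 3]]) - (-1)·det([[0, 0, 0], [0, x + 3, 0], [0, 0, x + 3]]) + (0)·det([[0, x + 3, 0], [0, 0, 0], [0, 0, x + 3]]) - (1)·det([[0, x + 3, 0], [0, 0, x + 3], [0, 0, 0]]).

Evaluating gives χ_A(x) = x^4 + 12x^3 + 54x^2 + 108x + 81 = (x + 3)^4.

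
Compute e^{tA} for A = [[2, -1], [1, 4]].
e^{tA} = [[(1 - t)*e^{3*t}, -t*e^{3*t}], [t*e^{3*t}, (t + 1)*e^{3*t}]]

A has Jordan form J = [[3, 1], [0, 3]] with A = PJP^{-1}, so e^{tA} = P e^{tJ} P^{-1}.

For a Jordan block J_k(λ), e^{tJ_k(λ)} = e^{λt} · (I + tN + t^2 N^2/2! + ... + t^{k-1} N^{k-1}/(k-1)!) where N is the nilpotent superdiagonal part.

Assembling the blocks and conjugating back gives the entries of e^{tA} as shown above.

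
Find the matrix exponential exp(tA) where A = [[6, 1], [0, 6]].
A has Jordan form J = [[6, 1], [0, 6]] with A = PJP^{-1}, so e^{tA} = P e^{tJ} P^{-1}.

For a Jordan block J_k(λ), e^{tJ_k(λ)} = e^{λt} · (I + tN + t^2 N^2/2! + ... + t^{k-1} N^{k-1}/(k-1)!) where N is the nilpotent superdiagonal part.

Assembling the blocks and conjugating back gives the entries of e^{tA} as shown above.

e^{tA} = [[e^{6*t}, t*e^{6*t}], [0, e^{6*t}]]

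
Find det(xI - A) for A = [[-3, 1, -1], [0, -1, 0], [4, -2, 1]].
χ_A(x) = (x + 1)^3

xI - A = [[x + 3, -1, 1], [0, x + 1, 0], [-4, 2, x - 1]].

Expanding det(xI - A) along the first row:
det(xI - A) = + (x + 3)·det([[x + 1, 0], [2, x - 1]]) - (-1)·det([[0, 0], [-4, x - 1]]) + (1)·det([[0, x + 1], [-4, 2]]).

Evaluating gives χ_A(x) = x^3 + 3x^2 + 3x + 1 = (x + 1)^3.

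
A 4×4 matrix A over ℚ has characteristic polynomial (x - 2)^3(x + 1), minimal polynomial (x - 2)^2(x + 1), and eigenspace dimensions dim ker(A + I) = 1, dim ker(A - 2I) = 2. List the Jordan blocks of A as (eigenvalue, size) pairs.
λ = -1: algebraic multiplicity 1 (exponent in χ_A), largest block size 1 (exponent in m_A), 1 block (geometric multiplicity). This forces block sizes [1].
λ = 2: algebraic multiplicity 3 (exponent in χ_A), largest block size 2 (exponent in m_A), 2 blocks (geometric multiplicity). These force block sizes [2, 1].

Jordan blocks: (-1, 1), (2, 2), (2, 1)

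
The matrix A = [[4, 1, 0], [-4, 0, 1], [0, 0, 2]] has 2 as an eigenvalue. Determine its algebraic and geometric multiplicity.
algebraic multiplicity 3, geometric multiplicity 1

The characteristic polynomial is (x - 2)^3, so the factor x - 2 appears with exponent 3: the algebraic multiplicity is 3.

rank(A - 2I) = 2, so the eigenspace has dimension 3 - 2 = 1: the geometric multiplicity is 1.

Since 1 < 3, A is not diagonalizable.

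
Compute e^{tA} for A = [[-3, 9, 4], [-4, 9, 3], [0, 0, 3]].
e^{tA} = [[(1 - 6*t)*e^{3*t}, 9*t*e^{3*t}, t*(3*t + 8)*e^{3*t}/2], [-4*t*e^{3*t}, (6*t + 1)*e^{3*t}, t*(t + 3)*e^{3*t}], [0, 0, e^{3*t}]]

A has Jordan form J = [[3, 1, 0], [0, 3, 1], [0, 0, 3]] with A = PJP^{-1}, so e^{tA} = P e^{tJ} P^{-1}.

For a Jordan block J_k(λ), e^{tJ_k(λ)} = e^{λt} · (I + tN + t^2 N^2/2! + ... + t^{k-1} N^{k-1}/(k-1)!) where N is the nilpotent superdiagonal part.

Assembling the blocks and conjugating back gives the entries of e^{tA} as shown above.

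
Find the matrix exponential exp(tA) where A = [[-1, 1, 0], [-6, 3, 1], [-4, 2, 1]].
e^{tA} = [[(-t^2 - 2*t + 1)*e^{t}, t*e^{t}, t^2*e^{t}/2], [2*t*(-t - 3)*e^{t}, (2*t + 1)*e^{t}, t*(t + 1)*e^{t}], [2*t*(-t - 2)*e^{t}, 2*t*e^{t}, (t^2 + 1)*e^{t}]]

A has Jordan form J = [[1, 1, 0], [0, 1, 1], [0, 0, 1]] with A = PJP^{-1}, so e^{tA} = P e^{tJ} P^{-1}.

For a Jordan block J_k(λ), e^{tJ_k(λ)} = e^{λt} · (I + tN + t^2 N^2/2! + ... + t^{k-1} N^{k-1}/(k-1)!) where N is the nilpotent superdiagonal part.

Assembling the blocks and conjugating back gives the entries of e^{tA} as shown above.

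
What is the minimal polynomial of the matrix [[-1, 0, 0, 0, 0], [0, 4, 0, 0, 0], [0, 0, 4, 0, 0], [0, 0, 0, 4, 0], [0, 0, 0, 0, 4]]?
m_A(x) = (x - 4)(x + 1)

The characteristic polynomial factors as (x - 4)^4(x + 1). The minimal polynomial is ∏(x - λ)^{k_λ} where k_λ is the size of the largest Jordan block at λ.

For λ = -1: rank(A + I) = 4, and the largest Jordan block has size 1 (the smallest k with rank((A + I)^k) = rank((A + I)^(k+1))).
For λ = 4: rank(A - 4I) = 1, and the largest Jordan block has size 1 (the smallest k with rank((A - 4I)^k) = rank((A - 4I)^(k+1))).

So m_A(x) = (x - 4)(x + 1).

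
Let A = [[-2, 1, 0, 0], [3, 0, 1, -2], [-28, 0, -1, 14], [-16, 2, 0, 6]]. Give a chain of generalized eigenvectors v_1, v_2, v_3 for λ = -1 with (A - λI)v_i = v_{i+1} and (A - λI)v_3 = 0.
We seek v_1 ∈ ker((A + I)^3) \ ker((A + I)^2), then set v_{i+1} = (A + I) v_i.

One such chain is v_1 = [[0, 0, 1, 0]]^T, v_2 = [[0, 1, 0, 0]]^T, v_3 = [[1, 1, 0, 2]]^T. Check: (A + I) v_3 = [[0, 0, 0, 0]]^T = 0.

v_1 = [[0, 0, 1, 0]]^T, v_2 = [[0, 1, 0, 0]]^T, v_3 = [[1, 1, 0, 2]]^T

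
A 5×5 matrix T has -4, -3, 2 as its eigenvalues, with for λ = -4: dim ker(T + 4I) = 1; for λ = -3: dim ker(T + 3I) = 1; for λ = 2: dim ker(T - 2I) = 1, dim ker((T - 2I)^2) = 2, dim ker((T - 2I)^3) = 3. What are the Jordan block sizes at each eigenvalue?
Jordan blocks: (-4, 1), (-3, 1), (2, 3)

λ = -4: successive nullity increments [1] count blocks of size ≥ k; block sizes are [1].
λ = -3: successive nullity increments [1] count blocks of size ≥ k; block sizes are [1].
λ = 2: successive nullity increments [1, 1, 1] count blocks of size ≥ k; block sizes are [3].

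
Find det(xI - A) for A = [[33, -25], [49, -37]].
xI - A = [[x - 33, 25], [-49, x + 37]].

Expanding det(xI - A) along the first row:
det(xI - A) = + (x - 33)·det([[x + 37]]) - (25)·det([[-49]]).

Evaluating gives χ_A(x) = x^2 + 4x + 4 = (x + 2)^2.

χ_A(x) = (x + 2)^2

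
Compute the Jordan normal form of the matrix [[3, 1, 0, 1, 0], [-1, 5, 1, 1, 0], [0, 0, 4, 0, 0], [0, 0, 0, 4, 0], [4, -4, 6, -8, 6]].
The characteristic polynomial is det(xI - A) = (x - 6)(x - 4)^4, so the eigenvalues are 4 (algebraic multiplicity 4), 6 (algebraic multiplicity 1).

For λ = 4: rank(A - 4I) = 3, rank((A - 4I)^2) = 2, rank((A - 4I)^3) = 1. The eigenspace has dimension 5 - 3 = 2, so there are 2 Jordan blocks; the rank sequence gives block sizes [3, 1].

For λ = 6: algebraic multiplicity 1 gives one 1×1 block.

Assembling the blocks gives the Jordan form J above.

J = [[4, 1, 0, 0, 0], [0, 4, 1, 0, 0], [0, 0, 4, 0, 0], [0, 0, 0, 4, 0], [0, 0, 0, 0, 6]]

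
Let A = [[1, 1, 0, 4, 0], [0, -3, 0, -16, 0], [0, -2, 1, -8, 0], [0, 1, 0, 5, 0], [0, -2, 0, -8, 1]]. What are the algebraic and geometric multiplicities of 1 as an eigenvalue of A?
The characteristic polynomial is (x - 1)^5, so the factor x - 1 appears with exponent 5: the algebraic multiplicity is 5.

rank(A - I) = 1, so the eigenspace has dimension 5 - 1 = 4: the geometric multiplicity is 4.

Since 4 < 5, A is not diagonalizable.

algebraic multiplicity 5, geometric multiplicity 4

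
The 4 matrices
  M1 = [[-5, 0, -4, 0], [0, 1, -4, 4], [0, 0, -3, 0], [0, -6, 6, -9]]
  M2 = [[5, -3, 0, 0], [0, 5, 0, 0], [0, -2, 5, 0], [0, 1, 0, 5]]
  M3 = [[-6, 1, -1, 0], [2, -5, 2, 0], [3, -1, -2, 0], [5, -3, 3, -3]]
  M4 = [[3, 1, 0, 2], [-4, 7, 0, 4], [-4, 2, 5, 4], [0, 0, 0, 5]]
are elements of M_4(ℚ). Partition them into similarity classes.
Characteristic polynomials: χ_{M1} = (x + 3)^2(x + 5)^2, χ_{M2} = (x - 5)^4, χ_{M3} = (x + 3)^2(x + 5)^2, χ_{M4} = (x - 5)^4.

{M1}: invariant factors (x + 3)(x + 5), (x + 3)(x + 5).

{M2, M4}: invariant factors x - 5, x - 5, (x - 5)^2.

{M3}: invariant factors x + 3, (x + 3)(x + 5)^2.

Matrices are similar if and only if their invariant-factor lists agree; the partition into similarity classes is {M1}, {M2, M4}, {M3}.

3 classes: {M1}, {M2, M4}, {M3}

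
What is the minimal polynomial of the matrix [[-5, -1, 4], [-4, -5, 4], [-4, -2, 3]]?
m_A(x) = (x + 1)(x + 3)^2

The characteristic polynomial factors as (x + 1)(x + 3)^2. The minimal polynomial is ∏(x - λ)^{k_λ} where k_λ is the size of the largest Jordan block at λ.

For λ = -3: rank(A + 3I) = 2, and the largest Jordan block has size 2 (the smallest k with rank((A + 3I)^k) = rank((A + 3I)^(k+1))).
For λ = -1: rank(A + I) = 2, and the largest Jordan block has size 1 (the smallest k with rank((A + I)^k) = rank((A + I)^(k+1))).

So m_A(x) = (x + 1)(x + 3)^2.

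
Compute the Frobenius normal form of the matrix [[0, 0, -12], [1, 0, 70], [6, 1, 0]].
The invariant factors of A (the non-unit diagonal entries of the Smith normal form of xI - A over ℚ[x]) are (x + 2)(x^2 - 2x + 6), each dividing the next. The characteristic polynomial is their product, (x + 2)(x^2 - 2x + 6).

The rational canonical form is the block-diagonal matrix of companion matrices C(f_i):
R = [[0, 0, -12], [1, 0, -2], [0, 1, 0]].

Note the characteristic polynomial does not split into linear factors over ℚ, so A has no Jordan form over ℚ; the rational canonical form exists over any field.

R = [[0, 0, -12], [1, 0, -2], [0, 1, 0]]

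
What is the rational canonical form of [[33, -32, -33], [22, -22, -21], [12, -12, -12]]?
The invariant factors of A (the non-unit diagonal entries of the Smith normal form of xI - A over ℚ[x]) are (x + 3)(x^2 - 2x - 4), each dividing the next. The characteristic polynomial is their product, (x + 3)(x^2 - 2x - 4).

The rational canonical form is the block-diagonal matrix of companion matrices C(f_i):
R = [[0, 0, 12], [1, 0, 10], [0, 1, -1]].

Note the characteristic polynomial does not split into linear factors over ℚ, so A has no Jordan form over ℚ; the rational canonical form exists over any field.

R = [[0, 0, 12], [1, 0, 10], [0, 1, -1]]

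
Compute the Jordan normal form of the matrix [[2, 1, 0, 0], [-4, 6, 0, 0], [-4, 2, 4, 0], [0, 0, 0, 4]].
J = [[4, 1, 0, 0], [0, 4, 0, 0], [0, 0, 4, 0], [0, 0, 0, 4]]

The characteristic polynomial is det(xI - A) = (x - 4)^4, so the eigenvalues are 4 (algebraic multiplicity 4).

For λ = 4: rank(A - 4I) = 1, rank((A - 4I)^2) = 0. The eigenspace has dimension 4 - 1 = 3, so there are 3 Jordan blocks; the rank sequence gives block sizes [2, 1, 1].

Assembling the blocks gives the Jordan form J above.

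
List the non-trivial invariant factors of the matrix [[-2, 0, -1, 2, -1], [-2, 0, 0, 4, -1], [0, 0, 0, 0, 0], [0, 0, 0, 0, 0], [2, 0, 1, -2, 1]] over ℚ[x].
The Jordan structure of A has elementary divisors (x + 1), x^2, x, x. Arranging the block sizes at each eigenvalue in decreasing order and taking row products gives the invariant factors.

Invariant factors (smallest first, each dividing the next): x, x, x^2(x + 1).

Check: the last factor x^2(x + 1) is the minimal polynomial, and the product x^4(x + 1) is the characteristic polynomial.

x, x, x^2(x + 1)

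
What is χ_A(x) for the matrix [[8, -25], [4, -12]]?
xI - A = [[x - 8, 25], [-4, x + 12]].

Expanding det(xI - A) along the first row:
det(xI - A) = + (x - 8)·det([[x + 12]]) - (25)·det([[-4]]).

Evaluating gives χ_A(x) = x^2 + 4x + 4 = (x + 2)^2.

χ_A(x) = (x + 2)^2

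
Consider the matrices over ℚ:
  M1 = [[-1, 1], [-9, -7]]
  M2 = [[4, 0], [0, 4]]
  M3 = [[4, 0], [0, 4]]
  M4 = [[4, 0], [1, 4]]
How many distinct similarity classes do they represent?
3 classes: {M1}, {M2, M3}, {M4}

Characteristic polynomials: χ_{M1} = (x + 4)^2, χ_{M2} = (x - 4)^2, χ_{M3} = (x - 4)^2, χ_{M4} = (x - 4)^2.

{M1}: invariant factors (x + 4)^2.

{M2, M3}: invariant factors x - 4, x - 4.

{M4}: invariant factors (x - 4)^2.

Matrices are similar if and only if their invariant-factor lists agree; the partition into similarity classes is {M1}, {M2, M3}, {M4}.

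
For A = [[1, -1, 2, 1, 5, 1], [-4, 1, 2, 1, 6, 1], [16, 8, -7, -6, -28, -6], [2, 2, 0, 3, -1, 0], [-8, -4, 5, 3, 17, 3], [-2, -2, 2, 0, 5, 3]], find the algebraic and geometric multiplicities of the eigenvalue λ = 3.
The characteristic polynomial is (x - 3)^6, so the factor x - 3 appears with exponent 6: the algebraic multiplicity is 6.

rank(A - 3I) = 4, so the eigenspace has dimension 6 - 4 = 2: the geometric multiplicity is 2.

Since 2 < 6, A is not diagonalizable.

algebraic multiplicity 6, geometric multiplicity 2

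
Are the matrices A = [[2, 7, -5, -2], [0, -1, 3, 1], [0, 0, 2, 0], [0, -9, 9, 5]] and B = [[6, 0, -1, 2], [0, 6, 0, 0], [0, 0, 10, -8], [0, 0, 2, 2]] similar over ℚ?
No.

trace(A) = 8 but trace(B) = 24. The trace is a similarity invariant, so A and B are not similar.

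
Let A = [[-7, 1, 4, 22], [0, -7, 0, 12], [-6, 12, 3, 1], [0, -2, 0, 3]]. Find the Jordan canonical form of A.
The characteristic polynomial is det(xI - A) = (x + 1)^2(x + 3)^2, so the eigenvalues are -3 (algebraic multiplicity 2), -1 (algebraic multiplicity 2).

For λ = -3: rank(A + 3I) = 3, rank((A + 3I)^2) = 2. The eigenspace has dimension 4 - 3 = 1, so there is 1 Jordan block; the rank sequence gives block sizes [2].

For λ = -1: rank(A + I) = 3, rank((A + I)^2) = 2. The eigenspace has dimension 4 - 3 = 1, so there is 1 Jordan block; the rank sequence gives block sizes [2].

Assembling the blocks gives the Jordan form J above.

J = [[-3, 1, 0, 0], [0, -3, 0, 0], [0, 0, -1, 1], [0, 0, 0, -1]]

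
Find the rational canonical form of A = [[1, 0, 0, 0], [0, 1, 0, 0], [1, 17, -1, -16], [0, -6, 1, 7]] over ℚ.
The invariant factors of A (the non-unit diagonal entries of the Smith normal form of xI - A over ℚ[x]) are x - 1, (x - 3)^2(x - 1), each dividing the next. The characteristic polynomial is their product, (x - 3)^2(x - 1)^2.

The rational canonical form is the block-diagonal matrix of companion matrices C(f_i):
R = [[1, 0, 0, 0], [0, 0, 0, 9], [0, 1, 0, -15], [0, 0, 1, 7]].

R = [[1, 0, 0, 0], [0, 0, 0, 9], [0, 1, 0, -15], [0, 0, 1, 7]]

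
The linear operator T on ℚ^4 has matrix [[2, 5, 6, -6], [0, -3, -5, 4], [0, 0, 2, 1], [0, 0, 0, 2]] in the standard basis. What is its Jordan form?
J = [[-3, 0, 0, 0], [0, 2, 1, 0], [0, 0, 2, 1], [0, 0, 0, 2]]

The characteristic polynomial is det(xI - A) = (x - 2)^3(x + 3), so the eigenvalues are -3 (algebraic multiplicity 1), 2 (algebraic multiplicity 3).

For λ = -3: algebraic multiplicity 1 gives one 1×1 block.

For λ = 2: rank(A - 2I) = 3, rank((A - 2I)^2) = 2, rank((A - 2I)^3) = 1. The eigenspace has dimension 4 - 3 = 1, so there is 1 Jordan block; the rank sequence gives block sizes [3].

Assembling the blocks gives the Jordan form J above.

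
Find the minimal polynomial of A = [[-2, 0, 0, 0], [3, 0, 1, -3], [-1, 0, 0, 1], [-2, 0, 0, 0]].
m_A(x) = x^3(x + 2)

The characteristic polynomial factors as x^3(x + 2). The minimal polynomial is ∏(x - λ)^{k_λ} where k_λ is the size of the largest Jordan block at λ.

For λ = -2: rank(A + 2I) = 3, and the largest Jordan block has size 1 (the smallest k with rank((A + 2I)^k) = rank((A + 2I)^(k+1))).
For λ = 0: rank(A) = 3, and the largest Jordan block has size 3 (the smallest k with rank(A^k) = rank(A^(k+1))).

So m_A(x) = x^3(x + 2).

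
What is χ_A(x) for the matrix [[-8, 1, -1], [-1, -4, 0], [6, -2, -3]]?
χ_A(x) = (x + 5)^3

xI - A = [[x + 8, -1, 1], [1, x + 4, 0], [-6, 2, x + 3]].

Expanding det(xI - A) along the first row:
det(xI - A) = + (x + 8)·det([[x + 4, 0], [2, x + 3]]) - (-1)·det([[1, 0], [-6, x + 3]]) + (1)·det([[1, x + 4], [-6, 2]]).

Evaluating gives χ_A(x) = x^3 + 15x^2 + 75x + 125 = (x + 5)^3.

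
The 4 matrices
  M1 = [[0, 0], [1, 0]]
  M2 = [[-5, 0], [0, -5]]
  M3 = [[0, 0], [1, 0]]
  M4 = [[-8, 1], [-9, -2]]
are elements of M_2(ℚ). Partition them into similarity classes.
Characteristic polynomials: χ_{M1} = x^2, χ_{M2} = (x + 5)^2, χ_{M3} = x^2, χ_{M4} = (x + 5)^2.

{M1, M3}: invariant factors x^2.

{M2}: invariant factors x + 5, x + 5.

{M4}: invariant factors (x + 5)^2.

Matrices are similar if and only if their invariant-factor lists agree; the partition into similarity classes is {M1, M3}, {M2}, {M4}.

3 classes: {M1, M3}, {M2}, {M4}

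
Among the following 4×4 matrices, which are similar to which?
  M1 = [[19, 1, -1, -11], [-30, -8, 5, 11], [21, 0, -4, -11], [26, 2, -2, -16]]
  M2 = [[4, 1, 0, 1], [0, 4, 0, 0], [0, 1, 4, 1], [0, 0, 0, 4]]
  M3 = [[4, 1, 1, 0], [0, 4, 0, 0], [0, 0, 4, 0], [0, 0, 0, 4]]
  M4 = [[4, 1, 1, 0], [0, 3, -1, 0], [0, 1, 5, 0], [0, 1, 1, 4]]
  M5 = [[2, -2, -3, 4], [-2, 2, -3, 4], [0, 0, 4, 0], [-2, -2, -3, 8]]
2 classes: {M1}, {M2, M3, M4, M5}

Characteristic polynomials: χ_{M1} = (x - 6)(x + 5)^3, χ_{M2} = (x - 4)^4, χ_{M3} = (x - 4)^4, χ_{M4} = (x - 4)^4, χ_{M5} = (x - 4)^4.

{M1}: invariant factors (x - 6)(x + 5)^3.

{M2, M3, M4, M5}: invariant factors x - 4, x - 4, (x - 4)^2.

Matrices are similar if and only if their invariant-factor lists agree; the partition into similarity classes is {M1}, {M2, M3, M4, M5}.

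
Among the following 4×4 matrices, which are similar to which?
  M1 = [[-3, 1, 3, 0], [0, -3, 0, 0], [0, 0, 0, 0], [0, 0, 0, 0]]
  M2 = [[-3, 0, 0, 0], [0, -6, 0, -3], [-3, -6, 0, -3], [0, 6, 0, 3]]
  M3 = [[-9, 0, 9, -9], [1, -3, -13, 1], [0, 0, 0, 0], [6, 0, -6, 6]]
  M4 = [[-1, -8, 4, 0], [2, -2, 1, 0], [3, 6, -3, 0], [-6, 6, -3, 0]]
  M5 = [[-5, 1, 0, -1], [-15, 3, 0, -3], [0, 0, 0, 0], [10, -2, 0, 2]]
3 classes: {M1, M3, M4}, {M2}, {M5}

Characteristic polynomials: χ_{M1} = x^2(x + 3)^2, χ_{M2} = x^2(x + 3)^2, χ_{M3} = x^2(x + 3)^2, χ_{M4} = x^2(x + 3)^2, χ_{M5} = x^4.

{M1, M3, M4}: invariant factors x, x(x + 3)^2.

{M2}: invariant factors x(x + 3), x(x + 3).

{M5}: invariant factors x, x, x^2.

Matrices are similar if and only if their invariant-factor lists agree; the partition into similarity classes is {M1, M3, M4}, {M2}, {M5}.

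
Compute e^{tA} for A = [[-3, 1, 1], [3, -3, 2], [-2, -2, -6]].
e^{tA} = [[(t^2 + t + 1)*e^{-4*t}, t*e^{-4*t}, t*(t + 2)*e^{-4*t}/2], [t*(t + 3)*e^{-4*t}, (t + 1)*e^{-4*t}, t*(t + 4)*e^{-4*t}/2], [2*t*(-t - 1)*e^{-4*t}, -2*t*e^{-4*t}, (-t^2 - 2*t + 1)*e^{-4*t}]]

A has Jordan form J = [[-4, 1, 0], [0, -4, 1], [0, 0, -4]] with A = PJP^{-1}, so e^{tA} = P e^{tJ} P^{-1}.

For a Jordan block J_k(λ), e^{tJ_k(λ)} = e^{λt} · (I + tN + t^2 N^2/2! + ... + t^{k-1} N^{k-1}/(k-1)!) where N is the nilpotent superdiagonal part.

Assembling the blocks and conjugating back gives the entries of e^{tA} as shown above.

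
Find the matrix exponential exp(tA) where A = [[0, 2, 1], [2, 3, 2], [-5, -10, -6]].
e^{tA} = [[(t + 1)*e^{-t}, 2*t*e^{-t}, t*e^{-t}], [2*t*e^{-t}, (4*t + 1)*e^{-t}, 2*t*e^{-t}], [-5*t*e^{-t}, -10*t*e^{-t}, (1 - 5*t)*e^{-t}]]

A has Jordan form J = [[-1, 1, 0], [0, -1, 0], [0, 0, -1]] with A = PJP^{-1}, so e^{tA} = P e^{tJ} P^{-1}.

For a Jordan block J_k(λ), e^{tJ_k(λ)} = e^{λt} · (I + tN + t^2 N^2/2! + ... + t^{k-1} N^{k-1}/(k-1)!) where N is the nilpotent superdiagonal part.

Assembling the blocks and conjugating back gives the entries of e^{tA} as shown above.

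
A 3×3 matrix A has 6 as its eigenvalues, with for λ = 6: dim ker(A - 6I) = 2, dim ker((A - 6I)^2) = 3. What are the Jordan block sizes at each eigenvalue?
λ = 6: successive nullity increments [2, 1] count blocks of size ≥ k; block sizes are [2, 1].

Jordan blocks: (6, 2), (6, 1)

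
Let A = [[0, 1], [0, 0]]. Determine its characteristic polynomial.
χ_A(x) = x^2

xI - A = [[x, -1], [0, x]].

Expanding det(xI - A) along the first row:
det(xI - A) = + (x)·det([[x]]) - (-1)·det([[0]]).

Evaluating gives χ_A(x) = x^2.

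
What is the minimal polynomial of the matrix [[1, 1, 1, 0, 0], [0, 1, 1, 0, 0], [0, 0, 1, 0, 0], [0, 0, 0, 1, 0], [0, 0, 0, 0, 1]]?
The characteristic polynomial factors as (x - 1)^5. The minimal polynomial is ∏(x - λ)^{k_λ} where k_λ is the size of the largest Jordan block at λ.

For λ = 1: rank(A - I) = 2, and the largest Jordan block has size 3 (the smallest k with rank((A - I)^k) = rank((A - I)^(k+1))).

So m_A(x) = (x - 1)^3.

m_A(x) = (x - 1)^3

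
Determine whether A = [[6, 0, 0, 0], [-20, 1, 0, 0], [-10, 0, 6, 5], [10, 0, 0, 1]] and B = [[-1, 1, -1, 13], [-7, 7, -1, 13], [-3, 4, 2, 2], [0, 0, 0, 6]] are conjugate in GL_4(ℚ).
Both have characteristic polynomial (x - 6)^2(x - 1)^2, but the minimal polynomial of A is (x - 6)(x - 1) while the minimal polynomial of B is (x - 6)(x - 1)^2. The minimal polynomial is a similarity invariant, so A and B are not similar.

No.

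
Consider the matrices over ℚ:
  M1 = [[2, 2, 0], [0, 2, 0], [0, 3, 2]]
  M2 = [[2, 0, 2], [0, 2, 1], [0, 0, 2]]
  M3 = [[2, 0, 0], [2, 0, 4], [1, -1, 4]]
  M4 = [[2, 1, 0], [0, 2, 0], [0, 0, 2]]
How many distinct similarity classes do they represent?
1 class: {M1, M2, M3, M4}

Characteristic polynomials: χ_{M1} = (x - 2)^3, χ_{M2} = (x - 2)^3, χ_{M3} = (x - 2)^3, χ_{M4} = (x - 2)^3.

{M1, M2, M3, M4}: invariant factors x - 2, (x - 2)^2.

Matrices are similar if and only if their invariant-factor lists agree; the partition into similarity classes is {M1, M2, M3, M4}.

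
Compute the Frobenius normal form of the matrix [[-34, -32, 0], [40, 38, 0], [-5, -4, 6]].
R = [[6, 0, 0], [0, 0, 12], [0, 1, 4]]

The invariant factors of A (the non-unit diagonal entries of the Smith normal form of xI - A over ℚ[x]) are x - 6, (x - 6)(x + 2), each dividing the next. The characteristic polynomial is their product, (x - 6)^2(x + 2).

The rational canonical form is the block-diagonal matrix of companion matrices C(f_i):
R = [[6, 0, 0], [0, 0, 12], [0, 1, 4]].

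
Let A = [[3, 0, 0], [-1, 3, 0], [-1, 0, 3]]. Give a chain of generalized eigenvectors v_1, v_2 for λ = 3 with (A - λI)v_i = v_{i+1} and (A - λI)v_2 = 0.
v_1 = [[1, 1, 1]]^T, v_2 = [[0, -1, -1]]^T

We seek v_1 ∈ ker((A - 3I)^2) \ ker(A - 3I), then set v_{i+1} = (A - 3I) v_i.

One such chain is v_1 = [[1, 1, 1]]^T, v_2 = [[0, -1, -1]]^T. Check: (A - 3I) v_2 = [[0, 0, 0]]^T = 0.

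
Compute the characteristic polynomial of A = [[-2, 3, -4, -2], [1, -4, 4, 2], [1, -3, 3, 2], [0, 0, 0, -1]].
xI - A = [[x + 2, -3, 4, 2], [-1, x + 4, -4, -2], [-1, 3, x - 3, -2], [0, 0, 0, x + 1]].

Expanding det(xI - A) along the first row:
det(xI - A) = + (x + 2)·det([[x + 4, -4, -2], [3, x - 3, -2], [0, 0, x + 1]]) - (-3)·det([[-1, -4, -2], [-1, x - 3, -2], [0, 0, x + 1]]) + (4)·det([[-1, x + 4, -2], [-1, 3, -2], [0, 0, x + 1]]) - (2)·det([[-1, x + 4, -4], [-1, 3, x - 3], [0, 0, 0]]).

Evaluating gives χ_A(x) = x^4 + 4x^3 + 6x^2 + 4x + 1 = (x + 1)^4.

χ_A(x) = (x + 1)^4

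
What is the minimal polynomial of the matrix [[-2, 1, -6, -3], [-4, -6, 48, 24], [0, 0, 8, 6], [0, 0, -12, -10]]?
m_A(x) = (x - 2)(x + 4)^2

The characteristic polynomial factors as (x - 2)(x + 4)^3. The minimal polynomial is ∏(x - λ)^{k_λ} where k_λ is the size of the largest Jordan block at λ.

For λ = -4: rank(A + 4I) = 2, and the largest Jordan block has size 2 (the smallest k with rank((A + 4I)^k) = rank((A + 4I)^(k+1))).
For λ = 2: rank(A - 2I) = 3, and the largest Jordan block has size 1 (the smallest k with rank((A - 2I)^k) = rank((A - 2I)^(k+1))).

So m_A(x) = (x - 2)(x + 4)^2.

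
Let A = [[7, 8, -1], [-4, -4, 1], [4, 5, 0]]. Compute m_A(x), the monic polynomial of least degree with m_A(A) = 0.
m_A(x) = (x - 1)^3

The characteristic polynomial factors as (x - 1)^3. The minimal polynomial is ∏(x - λ)^{k_λ} where k_λ is the size of the largest Jordan block at λ.

For λ = 1: rank(A - I) = 2, and the largest Jordan block has size 3 (the smallest k with rank((A - I)^k) = rank((A - I)^(k+1))).

So m_A(x) = (x - 1)^3.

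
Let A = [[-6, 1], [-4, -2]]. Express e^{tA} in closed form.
e^{tA} = [[(1 - 2*t)*e^{-4*t}, t*e^{-4*t}], [-4*t*e^{-4*t}, (2*t + 1)*e^{-4*t}]]

A has Jordan form J = [[-4, 1], [0, -4]] with A = PJP^{-1}, so e^{tA} = P e^{tJ} P^{-1}.

For a Jordan block J_k(λ), e^{tJ_k(λ)} = e^{λt} · (I + tN + t^2 N^2/2! + ... + t^{k-1} N^{k-1}/(k-1)!) where N is the nilpotent superdiagonal part.

Assembling the blocks and conjugating back gives the entries of e^{tA} as shown above.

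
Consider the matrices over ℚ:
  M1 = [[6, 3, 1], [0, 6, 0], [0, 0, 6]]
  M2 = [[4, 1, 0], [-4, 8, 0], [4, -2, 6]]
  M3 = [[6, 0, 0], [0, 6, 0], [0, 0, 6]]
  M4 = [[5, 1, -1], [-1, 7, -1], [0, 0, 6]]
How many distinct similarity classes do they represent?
Characteristic polynomials: χ_{M1} = (x - 6)^3, χ_{M2} = (x - 6)^3, χ_{M3} = (x - 6)^3, χ_{M4} = (x - 6)^3.

{M1, M2, M4}: invariant factors x - 6, (x - 6)^2.

{M3}: invariant factors x - 6, x - 6, x - 6.

Matrices are similar if and only if their invariant-factor lists agree; the partition into similarity classes is {M1, M2, M4}, {M3}.

2 classes: {M1, M2, M4}, {M3}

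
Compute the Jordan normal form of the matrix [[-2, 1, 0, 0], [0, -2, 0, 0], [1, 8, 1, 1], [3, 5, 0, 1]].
The characteristic polynomial is det(xI - A) = (x - 1)^2(x + 2)^2, so the eigenvalues are -2 (algebraic multiplicity 2), 1 (algebraic multiplicity 2).

For λ = -2: rank(A + 2I) = 3, rank((A + 2I)^2) = 2. The eigenspace has dimension 4 - 3 = 1, so there is 1 Jordan block; the rank sequence gives block sizes [2].

For λ = 1: rank(A - I) = 3, rank((A - I)^2) = 2. The eigenspace has dimension 4 - 3 = 1, so there is 1 Jordan block; the rank sequence gives block sizes [2].

Assembling the blocks gives the Jordan form J above.

J = [[-2, 1, 0, 0], [0, -2, 0, 0], [0, 0, 1, 1], [0, 0, 0, 1]]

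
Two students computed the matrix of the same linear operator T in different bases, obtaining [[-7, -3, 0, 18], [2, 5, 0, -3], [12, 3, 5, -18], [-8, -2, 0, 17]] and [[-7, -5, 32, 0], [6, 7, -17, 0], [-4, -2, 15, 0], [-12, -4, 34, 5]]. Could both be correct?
Yes.

Two matrices over a field are similar if and only if they have the same invariant factors.

Both A and B have characteristic polynomial (x - 5)^4 and minimal polynomial (x - 5)^3. Computing further, both have invariant factors x - 5, (x - 5)^3. Hence A and B are similar.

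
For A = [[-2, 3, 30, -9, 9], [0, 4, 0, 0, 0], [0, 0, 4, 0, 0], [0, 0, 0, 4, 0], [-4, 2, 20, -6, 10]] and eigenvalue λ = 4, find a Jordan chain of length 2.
We seek v_1 ∈ ker((A - 4I)^2) \ ker(A - 4I), then set v_{i+1} = (A - 4I) v_i.

One such chain is v_1 = [[-6, 1, 0, 0, -4]]^T, v_2 = [[3, 0, 0, 0, 2]]^T. Check: (A - 4I) v_2 = [[0, 0, 0, 0, 0]]^T = 0.

v_1 = [[-6, 1, 0, 0, -4]]^T, v_2 = [[3, 0, 0, 0, 2]]^T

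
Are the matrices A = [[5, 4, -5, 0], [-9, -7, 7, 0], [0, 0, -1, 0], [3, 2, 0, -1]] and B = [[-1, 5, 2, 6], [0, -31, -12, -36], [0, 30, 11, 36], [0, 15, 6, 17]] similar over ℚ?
Both have characteristic polynomial (x + 1)^4, but the minimal polynomial of A is (x + 1)^3 while the minimal polynomial of B is (x + 1)^2. The minimal polynomial is a similarity invariant, so A and B are not similar.

No.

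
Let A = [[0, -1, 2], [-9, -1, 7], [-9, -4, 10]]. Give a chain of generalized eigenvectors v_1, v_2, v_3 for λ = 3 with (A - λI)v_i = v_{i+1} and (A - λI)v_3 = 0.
v_1 = [[1, 1, 2]]^T, v_2 = [[0, 1, 1]]^T, v_3 = [[1, 3, 3]]^T

We seek v_1 ∈ ker((A - 3I)^3) \ ker((A - 3I)^2), then set v_{i+1} = (A - 3I) v_i.

One such chain is v_1 = [[1, 1, 2]]^T, v_2 = [[0, 1, 1]]^T, v_3 = [[1, 3, 3]]^T. Check: (A - 3I) v_3 = [[0, 0, 0]]^T = 0.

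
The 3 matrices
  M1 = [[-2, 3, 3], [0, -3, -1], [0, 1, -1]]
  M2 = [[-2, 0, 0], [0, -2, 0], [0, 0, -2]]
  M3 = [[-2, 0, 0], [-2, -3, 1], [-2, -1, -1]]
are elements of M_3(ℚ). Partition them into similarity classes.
2 classes: {M1, M3}, {M2}

Characteristic polynomials: χ_{M1} = (x + 2)^3, χ_{M2} = (x + 2)^3, χ_{M3} = (x + 2)^3.

{M1, M3}: invariant factors x + 2, (x + 2)^2.

{M2}: invariant factors x + 2, x + 2, x + 2.

Matrices are similar if and only if their invariant-factor lists agree; the partition into similarity classes is {M1, M3}, {M2}.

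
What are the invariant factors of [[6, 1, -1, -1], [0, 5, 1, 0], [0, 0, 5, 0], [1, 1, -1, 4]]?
The Jordan structure of A has elementary divisors (x - 5)^3, (x - 5). Arranging the block sizes at each eigenvalue in decreasing order and taking row products gives the invariant factors.

Invariant factors (smallest first, each dividing the next): x - 5, (x - 5)^3.

Check: the last factor (x - 5)^3 is the minimal polynomial, and the product (x - 5)^4 is the characteristic polynomial.

x - 5, (x - 5)^3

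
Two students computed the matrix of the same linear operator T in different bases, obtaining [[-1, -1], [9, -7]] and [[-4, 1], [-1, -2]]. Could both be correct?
No.

trace(A) = -8 but trace(B) = -6. The trace is a similarity invariant, so A and B are not similar.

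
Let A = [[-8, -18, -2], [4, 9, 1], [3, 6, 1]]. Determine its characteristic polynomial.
xI - A = [[x + 8, 18, 2], [-4, x - 9, -1], [-3, -6, x - 1]].

Expanding det(xI - A) along the first row:
det(xI - A) = + (x + 8)·det([[x - 9, -1], [-6, x - 1]]) - (18)·det([[-4, -1], [-3, x - 1]]) + (2)·det([[-4, x - 9], [-3, -6]]).

Evaluating gives χ_A(x) = x^3 - 2x^2 + x = x(x - 1)^2.

χ_A(x) = x(x - 1)^2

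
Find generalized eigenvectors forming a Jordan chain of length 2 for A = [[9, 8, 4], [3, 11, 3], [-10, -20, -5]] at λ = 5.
v_1 = [[0, 1, -1]]^T, v_2 = [[4, 3, -10]]^T

We seek v_1 ∈ ker((A - 5I)^2) \ ker(A - 5I), then set v_{i+1} = (A - 5I) v_i.

One such chain is v_1 = [[0, 1, -1]]^T, v_2 = [[4, 3, -10]]^T. Check: (A - 5I) v_2 = [[0, 0, 0]]^T = 0.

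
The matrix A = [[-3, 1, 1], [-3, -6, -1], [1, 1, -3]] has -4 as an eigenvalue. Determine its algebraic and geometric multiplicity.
algebraic multiplicity 3, geometric multiplicity 1

The characteristic polynomial is (x + 4)^3, so the factor x + 4 appears with exponent 3: the algebraic multiplicity is 3.

rank(A + 4I) = 2, so the eigenspace has dimension 3 - 2 = 1: the geometric multiplicity is 1.

Since 1 < 3, A is not diagonalizable.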